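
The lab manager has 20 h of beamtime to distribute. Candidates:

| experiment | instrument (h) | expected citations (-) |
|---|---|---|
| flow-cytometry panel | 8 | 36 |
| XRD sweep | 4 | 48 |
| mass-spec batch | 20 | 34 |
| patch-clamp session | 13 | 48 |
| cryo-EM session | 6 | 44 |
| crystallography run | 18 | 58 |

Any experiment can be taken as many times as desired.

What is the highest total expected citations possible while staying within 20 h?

240

By expected citations per h: XRD sweep 12.00, cryo-EM session 7.33, flow-cytometry panel 4.50, patch-clamp session 3.69 lead.
Best packing: 5×XRD sweep — 20 h, 240 total.
No other feasible combination exceeds 240.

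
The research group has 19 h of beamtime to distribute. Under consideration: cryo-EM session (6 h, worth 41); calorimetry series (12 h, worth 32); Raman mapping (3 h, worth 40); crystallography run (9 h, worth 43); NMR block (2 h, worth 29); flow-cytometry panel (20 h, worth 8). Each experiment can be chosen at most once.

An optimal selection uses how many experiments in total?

3

The maximum expected citations within 19 h is 124.
For example cryo-EM session + Raman mapping + crystallography run achieves it, using 18 h.
Any selection reaching 124 contains exactly 3 experiments.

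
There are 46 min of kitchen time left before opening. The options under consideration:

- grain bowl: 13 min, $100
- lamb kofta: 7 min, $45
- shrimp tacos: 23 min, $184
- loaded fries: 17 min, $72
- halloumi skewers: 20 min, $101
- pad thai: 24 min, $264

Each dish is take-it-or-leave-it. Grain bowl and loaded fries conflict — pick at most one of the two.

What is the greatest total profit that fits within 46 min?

409

Ranking by ratio (profit/min): pad thai 11.00, shrimp tacos 8.00, grain bowl 7.69, lamb kofta 6.43.
Best packing: grain bowl + lamb kofta + pad thai — 44 min, 409 total.
Nothing else feasible within 46 min beats 409.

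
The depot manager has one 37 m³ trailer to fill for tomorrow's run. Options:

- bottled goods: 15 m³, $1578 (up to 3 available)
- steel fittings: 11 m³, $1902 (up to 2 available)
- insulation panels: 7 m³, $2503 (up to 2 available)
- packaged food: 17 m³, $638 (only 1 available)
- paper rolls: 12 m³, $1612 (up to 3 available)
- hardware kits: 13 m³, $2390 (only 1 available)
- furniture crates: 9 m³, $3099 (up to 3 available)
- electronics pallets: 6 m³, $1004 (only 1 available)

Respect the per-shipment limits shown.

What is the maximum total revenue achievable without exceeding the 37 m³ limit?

11800

A density-first pass picks 2×insulation panels + 2×furniture crates — 11204 at 32 m³.
Dropping insulation panels frees 7 m³; slotting in furniture crates (9 m³) lifts the total to 11800 at 34 m³.
Every other selection either busts 37 m³ or exceeds an availability limit or fails to beat 11800.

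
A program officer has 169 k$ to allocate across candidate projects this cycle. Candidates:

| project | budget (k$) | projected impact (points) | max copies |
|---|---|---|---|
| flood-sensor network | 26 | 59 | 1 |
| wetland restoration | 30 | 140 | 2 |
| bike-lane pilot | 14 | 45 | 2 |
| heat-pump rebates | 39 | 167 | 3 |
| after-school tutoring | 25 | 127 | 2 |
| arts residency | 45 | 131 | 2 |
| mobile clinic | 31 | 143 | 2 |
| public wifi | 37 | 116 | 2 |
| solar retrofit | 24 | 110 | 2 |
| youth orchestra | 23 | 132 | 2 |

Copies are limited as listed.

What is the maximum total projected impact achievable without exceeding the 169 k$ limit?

830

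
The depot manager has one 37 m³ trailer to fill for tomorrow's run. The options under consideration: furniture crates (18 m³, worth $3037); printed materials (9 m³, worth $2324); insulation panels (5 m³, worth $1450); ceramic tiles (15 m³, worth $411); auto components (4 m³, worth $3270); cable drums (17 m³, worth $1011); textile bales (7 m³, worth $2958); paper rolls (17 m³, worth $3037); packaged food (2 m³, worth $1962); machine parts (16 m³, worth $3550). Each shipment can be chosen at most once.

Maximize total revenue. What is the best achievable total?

13190

Density check — packaged food 981.00, auto components 817.50, textile bales 422.57, insulation panels 290.00 are the best per m³.
A density-first pass picks printed materials + insulation panels + auto components + textile bales + packaged food — 11964 at 27 m³.
Dropping printed materials frees 9 m³; slotting in machine parts (16 m³) lifts the total to 13190 at 34 m³.
Next best is furniture crates + insulation panels + auto components + textile bales + packaged food at 12677 (36 m³) — short by 513.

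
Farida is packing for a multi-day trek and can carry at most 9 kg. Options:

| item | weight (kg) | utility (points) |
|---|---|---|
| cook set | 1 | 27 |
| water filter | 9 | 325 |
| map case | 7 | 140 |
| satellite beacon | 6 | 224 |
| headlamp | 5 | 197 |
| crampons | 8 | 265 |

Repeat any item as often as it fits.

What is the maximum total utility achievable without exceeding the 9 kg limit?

Taking the top-ratio items first gives 4×cook set + headlamp for 305 (9 kg).
Replace 4×cook set and headlamp with water filter: the trade gains 20 net, giving 325 at 9 kg.

325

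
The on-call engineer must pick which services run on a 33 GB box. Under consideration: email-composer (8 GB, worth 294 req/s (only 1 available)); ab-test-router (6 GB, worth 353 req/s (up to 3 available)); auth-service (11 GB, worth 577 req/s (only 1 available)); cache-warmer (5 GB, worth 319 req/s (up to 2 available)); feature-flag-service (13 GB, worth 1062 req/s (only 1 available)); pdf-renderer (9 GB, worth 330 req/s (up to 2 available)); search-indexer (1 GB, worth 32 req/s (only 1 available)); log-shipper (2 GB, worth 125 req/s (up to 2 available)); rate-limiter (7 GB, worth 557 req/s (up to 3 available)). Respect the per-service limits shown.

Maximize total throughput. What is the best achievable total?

2529

A density-first pass picks cache-warmer + feature-flag-service + search-indexer + 2×rate-limiter — 2527 at 33 GB.
The 6 GB tied up in cache-warmer and search-indexer is better spent on ab-test-router — total rises to 2529 (33 GB).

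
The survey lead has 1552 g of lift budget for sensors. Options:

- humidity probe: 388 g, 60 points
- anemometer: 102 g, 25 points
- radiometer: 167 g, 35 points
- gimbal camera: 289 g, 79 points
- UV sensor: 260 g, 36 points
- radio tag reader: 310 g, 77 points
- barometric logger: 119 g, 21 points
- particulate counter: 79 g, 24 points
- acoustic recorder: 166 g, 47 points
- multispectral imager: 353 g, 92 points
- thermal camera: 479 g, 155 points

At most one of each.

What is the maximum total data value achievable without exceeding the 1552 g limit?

432

By data value per g: thermal camera 0.32, particulate counter 0.30, acoustic recorder 0.28 lead.
A density-first pass picks anemometer + gimbal camera + particulate counter + acoustic recorder + multispectral imager + thermal camera — 422 at 1468 g.
Dropping anemometer frees 102 g; slotting in radiometer (167 g) lifts the total to 432 at 1533 g.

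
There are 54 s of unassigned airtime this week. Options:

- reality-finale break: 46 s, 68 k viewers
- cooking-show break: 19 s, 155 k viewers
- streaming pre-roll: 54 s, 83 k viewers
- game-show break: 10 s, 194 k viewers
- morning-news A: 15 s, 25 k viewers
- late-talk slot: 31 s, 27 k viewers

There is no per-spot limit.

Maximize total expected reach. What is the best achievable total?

970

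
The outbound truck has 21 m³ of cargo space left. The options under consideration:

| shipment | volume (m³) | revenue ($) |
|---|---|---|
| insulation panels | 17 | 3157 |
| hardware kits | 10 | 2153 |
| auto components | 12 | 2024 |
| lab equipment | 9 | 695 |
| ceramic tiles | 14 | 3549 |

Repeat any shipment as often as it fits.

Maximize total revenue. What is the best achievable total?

Density check — ceramic tiles 253.50, hardware kits 215.30, insulation panels 185.71 are the best per m³.
Taking the top-ratio shipments first gives ceramic tiles for 3549 (14 m³).
The 14 m³ tied up in ceramic tiles is better spent on 2×hardware kits — total rises to 4306 (20 m³).
That's the maximum — no swap from here does better than 4306.

4306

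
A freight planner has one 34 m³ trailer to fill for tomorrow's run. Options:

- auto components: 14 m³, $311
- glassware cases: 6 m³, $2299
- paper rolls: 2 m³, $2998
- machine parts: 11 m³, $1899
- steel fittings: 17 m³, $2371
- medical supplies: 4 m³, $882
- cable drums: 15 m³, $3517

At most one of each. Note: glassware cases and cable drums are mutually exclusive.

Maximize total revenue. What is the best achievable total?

By revenue per m³: paper rolls 1499.00, glassware cases 383.17, cable drums 234.47 lead.
Paper rolls + machine parts + medical supplies + cable drums uses 32 of the 34 m³ and totals 9296.
That's the maximum — no feasible swap from here does better than 9296.

9296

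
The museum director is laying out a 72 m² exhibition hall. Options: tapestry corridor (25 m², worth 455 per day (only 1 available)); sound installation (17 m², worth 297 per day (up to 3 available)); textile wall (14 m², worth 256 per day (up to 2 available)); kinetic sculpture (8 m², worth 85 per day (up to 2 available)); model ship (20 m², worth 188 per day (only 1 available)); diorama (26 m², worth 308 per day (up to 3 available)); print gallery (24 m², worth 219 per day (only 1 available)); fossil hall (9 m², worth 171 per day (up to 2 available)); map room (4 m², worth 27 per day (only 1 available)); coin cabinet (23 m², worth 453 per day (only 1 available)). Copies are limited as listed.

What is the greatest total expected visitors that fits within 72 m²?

1348

The ratio heuristic lands on 2×textile wall + 2×fossil hall + coin cabinet (1307) but leaves 3 m² idle.
The 14 m² tied up in textile wall is better spent on sound installation — total rises to 1348 (72 m²).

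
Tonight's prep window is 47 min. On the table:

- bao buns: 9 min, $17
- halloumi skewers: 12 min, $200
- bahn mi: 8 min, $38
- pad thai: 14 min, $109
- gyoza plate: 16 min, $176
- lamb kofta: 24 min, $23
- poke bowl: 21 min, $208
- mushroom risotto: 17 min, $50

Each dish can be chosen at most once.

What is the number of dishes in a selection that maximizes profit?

3

Best achievable profit is 517.
For example halloumi skewers + pad thai + poke bowl achieves it, using 47 min.
Every optimal selection uses 3 dishes.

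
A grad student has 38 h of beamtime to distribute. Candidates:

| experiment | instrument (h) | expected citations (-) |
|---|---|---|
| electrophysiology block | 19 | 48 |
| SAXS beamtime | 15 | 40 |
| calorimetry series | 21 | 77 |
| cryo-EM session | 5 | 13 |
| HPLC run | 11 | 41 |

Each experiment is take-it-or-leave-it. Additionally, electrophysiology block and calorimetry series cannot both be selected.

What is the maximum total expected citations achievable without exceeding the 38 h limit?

131

Best packing: calorimetry series + cryo-EM session + HPLC run — 37 h, 131 total.
The spare 1 h is too small for any remaining experiment, and no feasible exchange beats 131.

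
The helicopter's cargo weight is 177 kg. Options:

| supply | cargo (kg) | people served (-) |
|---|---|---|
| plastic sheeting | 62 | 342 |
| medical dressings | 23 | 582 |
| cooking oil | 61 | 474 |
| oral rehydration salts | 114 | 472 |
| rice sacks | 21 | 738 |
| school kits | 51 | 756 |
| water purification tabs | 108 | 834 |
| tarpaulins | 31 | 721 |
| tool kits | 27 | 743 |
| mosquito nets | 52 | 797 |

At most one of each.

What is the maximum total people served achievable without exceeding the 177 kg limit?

By people served per kg: rice sacks 35.14, tool kits 27.52, medical dressings 25.30 lead.
The ratio heuristic lands on medical dressings + rice sacks + tarpaulins + tool kits + mosquito nets (3581) but leaves 23 kg idle.
Dropping tarpaulins frees 31 kg; slotting in school kits (51 kg) lifts the total to 3616 at 174 kg.

3616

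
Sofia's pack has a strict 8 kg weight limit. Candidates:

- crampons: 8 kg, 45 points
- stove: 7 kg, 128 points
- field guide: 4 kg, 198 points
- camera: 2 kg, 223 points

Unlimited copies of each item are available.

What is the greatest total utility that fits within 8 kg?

892

Ranking by ratio (utility/kg): camera 111.50, field guide 49.50, stove 18.29.
4×camera uses 8 of the 8 kg and totals 892.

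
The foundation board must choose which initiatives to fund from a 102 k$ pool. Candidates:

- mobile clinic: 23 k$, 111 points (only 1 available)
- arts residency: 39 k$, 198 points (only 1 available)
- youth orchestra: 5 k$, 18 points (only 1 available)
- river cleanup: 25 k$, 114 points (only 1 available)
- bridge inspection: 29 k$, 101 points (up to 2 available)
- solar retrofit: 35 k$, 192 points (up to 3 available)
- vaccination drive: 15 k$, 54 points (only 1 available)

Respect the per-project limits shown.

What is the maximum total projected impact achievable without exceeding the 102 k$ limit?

519

Density check — solar retrofit 5.49, arts residency 5.08, mobile clinic 4.83 are the best per k$.
Greedy by ratio would take mobile clinic + youth orchestra + 2×solar retrofit: 98 k$ used, total 513.
The 35 k$ tied up in solar retrofit is better spent on arts residency — total rises to 519 (102 k$).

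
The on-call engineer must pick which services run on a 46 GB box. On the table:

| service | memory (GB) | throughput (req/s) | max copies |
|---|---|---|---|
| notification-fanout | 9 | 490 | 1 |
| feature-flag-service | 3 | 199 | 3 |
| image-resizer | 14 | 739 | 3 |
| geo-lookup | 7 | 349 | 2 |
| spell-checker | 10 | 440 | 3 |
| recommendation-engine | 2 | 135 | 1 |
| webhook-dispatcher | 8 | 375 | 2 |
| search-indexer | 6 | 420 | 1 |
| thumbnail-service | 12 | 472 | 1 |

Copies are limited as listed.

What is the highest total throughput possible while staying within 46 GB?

2630

Taking the top-ratio services first gives notification-fanout + 3×feature-flag-service + image-resizer + recommendation-engine + search-indexer for 2381 (40 GB).
Dropping notification-fanout frees 9 GB; slotting in image-resizer (14 GB) lifts the total to 2630 at 45 GB.
That's the maximum — no swap from here does better than 2630.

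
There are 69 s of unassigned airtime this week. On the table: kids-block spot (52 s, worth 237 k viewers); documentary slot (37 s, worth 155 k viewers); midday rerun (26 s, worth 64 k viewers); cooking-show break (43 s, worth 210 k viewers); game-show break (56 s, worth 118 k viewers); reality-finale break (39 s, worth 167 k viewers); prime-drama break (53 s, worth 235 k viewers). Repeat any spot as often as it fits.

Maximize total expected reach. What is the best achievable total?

274

Midday rerun + cooking-show break uses 69 of the 69 s and totals 274.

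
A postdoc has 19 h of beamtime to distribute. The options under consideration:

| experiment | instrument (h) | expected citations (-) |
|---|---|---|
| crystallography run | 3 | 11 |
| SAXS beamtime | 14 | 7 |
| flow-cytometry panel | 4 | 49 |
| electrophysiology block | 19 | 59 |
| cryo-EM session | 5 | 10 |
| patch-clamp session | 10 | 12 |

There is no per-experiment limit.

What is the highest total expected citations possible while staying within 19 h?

207

Density check — flow-cytometry panel 12.25, crystallography run 3.67, electrophysiology block 3.11, cryo-EM session 2.00 are the best per h.
Best packing: crystallography run + 4×flow-cytometry panel — 19 h, 207 total.
Every other selection either busts 19 h or fails to beat 207.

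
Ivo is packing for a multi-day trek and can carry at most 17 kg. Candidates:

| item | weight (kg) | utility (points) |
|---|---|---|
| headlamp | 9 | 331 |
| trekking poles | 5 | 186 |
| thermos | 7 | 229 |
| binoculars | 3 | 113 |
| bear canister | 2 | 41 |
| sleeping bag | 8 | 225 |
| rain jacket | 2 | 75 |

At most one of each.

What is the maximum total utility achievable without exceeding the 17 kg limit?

630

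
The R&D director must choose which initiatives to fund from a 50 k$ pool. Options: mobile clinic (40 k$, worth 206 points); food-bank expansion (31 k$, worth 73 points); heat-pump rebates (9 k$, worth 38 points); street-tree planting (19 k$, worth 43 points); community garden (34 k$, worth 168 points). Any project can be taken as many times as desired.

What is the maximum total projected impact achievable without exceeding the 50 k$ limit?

244

Mobile clinic + heat-pump rebates uses 49 of the 50 k$ and totals 244.
No other feasible combination exceeds 244.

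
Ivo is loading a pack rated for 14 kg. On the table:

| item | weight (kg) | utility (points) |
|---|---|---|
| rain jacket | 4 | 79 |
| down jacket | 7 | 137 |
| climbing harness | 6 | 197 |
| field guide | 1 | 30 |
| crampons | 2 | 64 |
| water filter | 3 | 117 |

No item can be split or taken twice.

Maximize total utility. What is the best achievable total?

Greedy by ratio would take climbing harness + field guide + crampons + water filter: 12 kg used, total 408.
The 2 kg tied up in crampons is better spent on rain jacket — total rises to 423 (14 kg).

423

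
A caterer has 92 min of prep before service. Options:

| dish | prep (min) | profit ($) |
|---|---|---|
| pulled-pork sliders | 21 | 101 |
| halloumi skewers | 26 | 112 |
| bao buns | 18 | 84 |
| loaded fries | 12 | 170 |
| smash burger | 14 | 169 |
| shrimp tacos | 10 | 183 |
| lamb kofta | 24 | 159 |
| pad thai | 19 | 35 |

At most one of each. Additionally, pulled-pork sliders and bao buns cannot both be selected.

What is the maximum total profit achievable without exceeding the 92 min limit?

793

Greedy by ratio would take pulled-pork sliders + loaded fries + smash burger + shrimp tacos + lamb kofta: 81 min used, total 782.
Replace pulled-pork sliders with halloumi skewers: the trade gains 11 net, giving 793 at 86 min.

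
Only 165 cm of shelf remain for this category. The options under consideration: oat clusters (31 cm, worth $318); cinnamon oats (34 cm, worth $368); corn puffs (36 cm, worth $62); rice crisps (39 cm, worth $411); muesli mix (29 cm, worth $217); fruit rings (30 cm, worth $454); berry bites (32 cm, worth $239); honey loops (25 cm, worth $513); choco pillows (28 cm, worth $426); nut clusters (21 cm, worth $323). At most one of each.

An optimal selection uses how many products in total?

The maximum weekly sales within 165 cm is 2251.
For example oat clusters + muesli mix + fruit rings + honey loops + choco pillows + nut clusters achieves it, using 164 cm.
All optima have 6 products.

6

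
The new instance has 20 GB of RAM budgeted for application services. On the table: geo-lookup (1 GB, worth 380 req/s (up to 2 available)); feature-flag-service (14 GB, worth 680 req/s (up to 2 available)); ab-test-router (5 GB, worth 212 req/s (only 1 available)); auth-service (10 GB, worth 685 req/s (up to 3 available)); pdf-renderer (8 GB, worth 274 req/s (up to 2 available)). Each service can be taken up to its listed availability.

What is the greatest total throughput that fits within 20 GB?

Greedy by ratio would take 2×geo-lookup + ab-test-router + auth-service: 17 GB used, total 1657.
Dropping ab-test-router frees 5 GB; slotting in pdf-renderer (8 GB) lifts the total to 1719 at 20 GB.

1719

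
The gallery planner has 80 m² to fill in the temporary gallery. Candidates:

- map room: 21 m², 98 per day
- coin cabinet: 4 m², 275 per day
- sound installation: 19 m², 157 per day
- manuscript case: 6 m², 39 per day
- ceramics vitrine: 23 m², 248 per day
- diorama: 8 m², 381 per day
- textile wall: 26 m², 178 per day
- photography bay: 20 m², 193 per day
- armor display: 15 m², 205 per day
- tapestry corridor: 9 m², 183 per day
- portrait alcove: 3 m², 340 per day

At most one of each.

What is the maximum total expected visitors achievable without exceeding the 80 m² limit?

1734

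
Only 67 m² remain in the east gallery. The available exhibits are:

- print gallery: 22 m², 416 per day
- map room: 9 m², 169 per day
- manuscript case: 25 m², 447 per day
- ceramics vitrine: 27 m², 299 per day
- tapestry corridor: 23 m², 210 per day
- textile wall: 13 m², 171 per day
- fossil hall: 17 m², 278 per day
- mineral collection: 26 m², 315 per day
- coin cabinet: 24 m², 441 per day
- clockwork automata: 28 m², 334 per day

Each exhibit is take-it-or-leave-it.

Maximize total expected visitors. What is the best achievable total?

1166

Taking the top-ratio exhibits first gives print gallery + map room + coin cabinet for 1026 (55 m²).
Dropping print gallery and map room frees 31 m²; slotting in manuscript case + fossil hall (42 m²) lifts the total to 1166 at 66 m².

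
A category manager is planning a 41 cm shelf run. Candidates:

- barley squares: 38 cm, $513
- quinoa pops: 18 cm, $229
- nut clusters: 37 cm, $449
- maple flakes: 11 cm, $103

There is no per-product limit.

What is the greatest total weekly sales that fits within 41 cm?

The ratio ordering already packs tightly: barley squares, 38 cm, 513.
The spare 3 cm is too small for any remaining product, and no exchange beats 513.

513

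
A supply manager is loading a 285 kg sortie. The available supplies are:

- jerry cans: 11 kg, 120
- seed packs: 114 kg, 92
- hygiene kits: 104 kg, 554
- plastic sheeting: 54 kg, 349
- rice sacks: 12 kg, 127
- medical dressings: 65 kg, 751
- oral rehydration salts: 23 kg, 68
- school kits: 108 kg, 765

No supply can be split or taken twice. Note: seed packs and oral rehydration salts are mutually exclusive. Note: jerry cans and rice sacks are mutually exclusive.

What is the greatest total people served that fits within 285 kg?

2070

Hygiene kits + medical dressings + school kits uses 277 of the 285 kg and totals 2070.
Runner-up plastic sheeting + rice sacks + medical dressings + oral rehydration salts + school kits tops out at 2060.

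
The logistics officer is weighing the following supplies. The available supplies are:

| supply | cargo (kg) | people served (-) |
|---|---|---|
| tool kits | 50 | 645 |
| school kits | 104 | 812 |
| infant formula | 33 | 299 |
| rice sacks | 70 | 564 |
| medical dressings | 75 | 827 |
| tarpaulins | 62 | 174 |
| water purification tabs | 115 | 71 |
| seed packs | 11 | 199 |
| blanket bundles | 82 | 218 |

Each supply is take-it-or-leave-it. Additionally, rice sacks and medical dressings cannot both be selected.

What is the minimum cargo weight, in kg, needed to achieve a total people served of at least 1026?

86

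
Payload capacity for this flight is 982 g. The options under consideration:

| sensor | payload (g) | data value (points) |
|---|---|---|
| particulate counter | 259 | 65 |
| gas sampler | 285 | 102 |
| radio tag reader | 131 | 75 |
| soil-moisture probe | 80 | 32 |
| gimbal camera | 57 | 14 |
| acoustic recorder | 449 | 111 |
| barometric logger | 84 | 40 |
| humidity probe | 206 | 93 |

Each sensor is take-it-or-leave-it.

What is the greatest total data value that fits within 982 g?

Density check — radio tag reader 0.57, barometric logger 0.48, humidity probe 0.45 are the best per g.
The ratio heuristic lands on gas sampler + radio tag reader + soil-moisture probe + gimbal camera + barometric logger + humidity probe (356) but leaves 139 g idle.
Dropping soil-moisture probe and gimbal camera frees 137 g; slotting in particulate counter (259 g) lifts the total to 375 at 965 g.
That's the maximum — no swap from here does better than 375.

375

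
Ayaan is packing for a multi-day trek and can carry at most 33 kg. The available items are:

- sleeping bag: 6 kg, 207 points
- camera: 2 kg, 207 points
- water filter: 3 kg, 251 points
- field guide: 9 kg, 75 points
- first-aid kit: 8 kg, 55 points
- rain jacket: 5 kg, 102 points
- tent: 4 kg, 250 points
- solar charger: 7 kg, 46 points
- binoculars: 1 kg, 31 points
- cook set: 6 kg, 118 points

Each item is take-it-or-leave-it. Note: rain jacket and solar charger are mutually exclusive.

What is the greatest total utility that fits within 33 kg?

Taking sleeping bag + camera + water filter + rain jacket + tent + binoculars + cook set: 27 kg used, 1166 in utility.
Runner-up sleeping bag + camera + water filter + field guide + tent + binoculars + cook set tops out at 1139.

1166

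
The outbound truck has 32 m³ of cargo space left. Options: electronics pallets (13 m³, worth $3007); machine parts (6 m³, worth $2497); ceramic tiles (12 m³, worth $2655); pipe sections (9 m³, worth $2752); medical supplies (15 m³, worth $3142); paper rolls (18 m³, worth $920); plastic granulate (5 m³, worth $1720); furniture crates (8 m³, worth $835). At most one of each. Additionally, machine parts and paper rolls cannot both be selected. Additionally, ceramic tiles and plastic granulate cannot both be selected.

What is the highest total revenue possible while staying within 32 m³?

8391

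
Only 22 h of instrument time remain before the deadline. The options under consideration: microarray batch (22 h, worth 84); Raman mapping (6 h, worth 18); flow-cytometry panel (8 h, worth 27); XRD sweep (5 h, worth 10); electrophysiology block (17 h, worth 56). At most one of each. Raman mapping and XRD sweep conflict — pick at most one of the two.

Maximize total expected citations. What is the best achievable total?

84

By expected citations per h: microarray batch 3.82, flow-cytometry panel 3.38, electrophysiology block 3.29, Raman mapping 3.00 lead.
Microarray batch uses 22 of the 22 h and totals 84.
An exhaustive check of the 32 subsets confirms 84.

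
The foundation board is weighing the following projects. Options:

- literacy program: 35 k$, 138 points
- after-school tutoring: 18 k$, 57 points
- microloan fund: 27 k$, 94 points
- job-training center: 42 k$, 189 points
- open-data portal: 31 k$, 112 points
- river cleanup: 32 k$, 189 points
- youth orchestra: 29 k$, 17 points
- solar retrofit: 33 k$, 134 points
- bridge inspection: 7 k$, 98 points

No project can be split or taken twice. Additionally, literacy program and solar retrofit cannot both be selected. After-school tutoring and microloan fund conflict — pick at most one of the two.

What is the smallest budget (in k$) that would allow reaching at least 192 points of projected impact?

Minimise k$ subject to total projected impact ≥ 192.
microloan fund + bridge inspection reaches 192 using 34 k$.
No combination under 34 k$ hits 192.

34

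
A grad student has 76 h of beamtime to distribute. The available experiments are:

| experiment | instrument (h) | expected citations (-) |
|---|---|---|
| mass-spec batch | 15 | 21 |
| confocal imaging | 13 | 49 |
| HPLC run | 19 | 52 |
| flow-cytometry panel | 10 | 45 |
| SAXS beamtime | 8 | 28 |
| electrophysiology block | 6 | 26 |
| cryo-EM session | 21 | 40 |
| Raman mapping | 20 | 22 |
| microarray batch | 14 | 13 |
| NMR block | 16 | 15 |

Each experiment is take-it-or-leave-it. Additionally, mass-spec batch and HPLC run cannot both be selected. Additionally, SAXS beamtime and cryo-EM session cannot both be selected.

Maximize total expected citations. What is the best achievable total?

222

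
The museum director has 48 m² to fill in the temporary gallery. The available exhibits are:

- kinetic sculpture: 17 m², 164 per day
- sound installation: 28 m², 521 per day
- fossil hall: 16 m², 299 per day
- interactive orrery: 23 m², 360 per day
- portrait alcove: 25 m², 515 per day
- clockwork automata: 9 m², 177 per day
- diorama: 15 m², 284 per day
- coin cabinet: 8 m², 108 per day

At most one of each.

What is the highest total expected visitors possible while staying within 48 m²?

907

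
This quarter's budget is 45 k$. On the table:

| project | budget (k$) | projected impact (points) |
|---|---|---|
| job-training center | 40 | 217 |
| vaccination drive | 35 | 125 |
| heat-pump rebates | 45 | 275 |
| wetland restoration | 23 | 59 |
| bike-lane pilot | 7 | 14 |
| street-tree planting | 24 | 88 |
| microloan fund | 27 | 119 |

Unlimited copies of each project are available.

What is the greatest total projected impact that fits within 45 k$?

275

Density check — heat-pump rebates 6.11, job-training center 5.42, microloan fund 4.41 are the best per k$.
Heat-pump rebates uses 45 of the 45 k$ and totals 275.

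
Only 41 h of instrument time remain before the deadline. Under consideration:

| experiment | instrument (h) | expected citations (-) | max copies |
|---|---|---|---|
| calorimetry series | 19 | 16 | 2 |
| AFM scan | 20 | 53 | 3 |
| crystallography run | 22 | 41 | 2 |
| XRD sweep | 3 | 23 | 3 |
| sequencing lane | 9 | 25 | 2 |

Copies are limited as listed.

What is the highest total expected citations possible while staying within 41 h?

147

Density check — XRD sweep 7.67, sequencing lane 2.78, AFM scan 2.65 are the best per h.
Greedy by ratio would take 3×XRD sweep + 2×sequencing lane: 27 h used, total 119.
Dropping sequencing lane frees 9 h; slotting in AFM scan (20 h) lifts the total to 147 at 38 h.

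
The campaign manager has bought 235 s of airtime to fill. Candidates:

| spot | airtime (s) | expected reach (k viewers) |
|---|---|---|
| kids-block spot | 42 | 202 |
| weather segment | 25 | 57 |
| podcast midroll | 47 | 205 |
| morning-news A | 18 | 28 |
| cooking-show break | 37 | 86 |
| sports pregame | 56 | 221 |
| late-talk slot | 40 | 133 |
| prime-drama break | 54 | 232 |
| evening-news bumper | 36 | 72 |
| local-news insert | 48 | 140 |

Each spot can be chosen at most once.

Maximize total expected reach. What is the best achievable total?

932

By expected reach per s: kids-block spot 4.81, podcast midroll 4.36, prime-drama break 4.30, sports pregame 3.95 lead.
A density-first pass picks kids-block spot + weather segment + podcast midroll + sports pregame + prime-drama break — 917 at 224 s.
Replace weather segment with evening-news bumper: the trade gains 15 net, giving 932 at 235 s.
Runner-up kids-block spot + weather segment + podcast midroll + sports pregame + prime-drama break tops out at 917.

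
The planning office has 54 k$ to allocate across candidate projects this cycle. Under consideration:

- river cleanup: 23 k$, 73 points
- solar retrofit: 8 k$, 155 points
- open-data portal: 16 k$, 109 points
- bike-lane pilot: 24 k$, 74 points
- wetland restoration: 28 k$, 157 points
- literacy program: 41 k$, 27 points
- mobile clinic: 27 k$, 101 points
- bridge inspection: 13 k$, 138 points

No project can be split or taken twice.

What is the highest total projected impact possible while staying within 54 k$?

450

Greedy by ratio would take solar retrofit + open-data portal + bridge inspection: 37 k$ used, total 402.
The 16 k$ tied up in open-data portal is better spent on wetland restoration — total rises to 450 (49 k$).
That's the maximum — no swap from here does better than 450.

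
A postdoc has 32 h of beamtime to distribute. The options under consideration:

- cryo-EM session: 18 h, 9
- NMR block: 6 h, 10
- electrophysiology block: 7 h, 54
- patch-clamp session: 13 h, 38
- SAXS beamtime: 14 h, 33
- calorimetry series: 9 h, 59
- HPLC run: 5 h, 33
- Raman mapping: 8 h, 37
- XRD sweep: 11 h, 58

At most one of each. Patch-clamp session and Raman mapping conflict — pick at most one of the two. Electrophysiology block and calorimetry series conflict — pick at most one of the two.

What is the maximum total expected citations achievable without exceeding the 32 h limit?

Density check — electrophysiology block 7.71, HPLC run 6.60, calorimetry series 6.56, XRD sweep 5.27 are the best per h.
Taking electrophysiology block + HPLC run + Raman mapping + XRD sweep: 31 h used, 182 in expected citations.

182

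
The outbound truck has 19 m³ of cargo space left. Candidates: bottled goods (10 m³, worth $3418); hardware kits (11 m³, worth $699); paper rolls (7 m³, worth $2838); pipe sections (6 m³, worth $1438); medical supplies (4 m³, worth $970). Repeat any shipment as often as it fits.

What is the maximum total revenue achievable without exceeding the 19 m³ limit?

Density check — paper rolls 405.43, bottled goods 341.80, medical supplies 242.50 are the best per m³.
2×paper rolls + medical supplies uses 18 of the 19 m³ and totals 6646.

6646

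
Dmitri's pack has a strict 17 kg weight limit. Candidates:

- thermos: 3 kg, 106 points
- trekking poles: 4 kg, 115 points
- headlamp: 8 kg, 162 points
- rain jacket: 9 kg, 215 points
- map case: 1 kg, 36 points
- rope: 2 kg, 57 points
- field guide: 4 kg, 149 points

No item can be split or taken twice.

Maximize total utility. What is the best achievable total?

Ranking by ratio (utility/kg): field guide 37.25, map case 36.00, thermos 35.33, trekking poles 28.75.
The ratio heuristic lands on thermos + trekking poles + map case + rope + field guide (463) but leaves 3 kg idle.
Dropping trekking poles and rope frees 6 kg; slotting in rain jacket (9 kg) lifts the total to 506 at 17 kg.
An exhaustive check of the 128 subsets confirms 506.

506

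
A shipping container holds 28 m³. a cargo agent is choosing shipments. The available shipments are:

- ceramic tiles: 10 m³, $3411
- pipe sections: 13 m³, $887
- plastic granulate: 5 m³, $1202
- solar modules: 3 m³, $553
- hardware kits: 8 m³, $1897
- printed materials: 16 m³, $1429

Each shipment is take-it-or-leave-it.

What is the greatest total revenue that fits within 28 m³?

By revenue per m³: ceramic tiles 341.10, plastic granulate 240.40, hardware kits 237.12, solar modules 184.33 lead.
Ceramic tiles + plastic granulate + solar modules + hardware kits uses 26 of the 28 m³ and totals 7063.
Nothing else within 28 m³ beats 7063.

7063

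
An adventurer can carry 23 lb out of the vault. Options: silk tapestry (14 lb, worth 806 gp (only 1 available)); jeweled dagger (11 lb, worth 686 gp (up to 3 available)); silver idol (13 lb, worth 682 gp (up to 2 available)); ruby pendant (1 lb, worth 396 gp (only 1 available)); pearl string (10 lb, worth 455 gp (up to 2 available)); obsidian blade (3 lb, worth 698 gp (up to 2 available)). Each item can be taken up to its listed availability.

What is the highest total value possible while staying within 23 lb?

2598

The ratio heuristic lands on jeweled dagger + ruby pendant + 2×obsidian blade (2478) but leaves 5 lb idle.
Dropping jeweled dagger frees 11 lb; slotting in silk tapestry (14 lb) lifts the total to 2598 at 21 lb.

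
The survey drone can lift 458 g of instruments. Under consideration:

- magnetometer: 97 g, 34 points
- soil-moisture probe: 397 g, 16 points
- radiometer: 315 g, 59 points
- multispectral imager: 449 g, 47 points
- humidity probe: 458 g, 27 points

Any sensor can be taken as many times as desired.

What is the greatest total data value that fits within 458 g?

136

Taking 4×magnetometer: 388 g used, 136 in data value.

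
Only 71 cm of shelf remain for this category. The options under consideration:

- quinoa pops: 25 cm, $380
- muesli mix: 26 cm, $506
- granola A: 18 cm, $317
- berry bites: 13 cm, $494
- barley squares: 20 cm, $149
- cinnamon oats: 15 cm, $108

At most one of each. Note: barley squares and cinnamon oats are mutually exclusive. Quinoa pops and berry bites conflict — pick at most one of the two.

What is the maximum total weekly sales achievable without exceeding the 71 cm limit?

1317

Best packing: muesli mix + granola A + berry bites — 57 cm, 1317 total.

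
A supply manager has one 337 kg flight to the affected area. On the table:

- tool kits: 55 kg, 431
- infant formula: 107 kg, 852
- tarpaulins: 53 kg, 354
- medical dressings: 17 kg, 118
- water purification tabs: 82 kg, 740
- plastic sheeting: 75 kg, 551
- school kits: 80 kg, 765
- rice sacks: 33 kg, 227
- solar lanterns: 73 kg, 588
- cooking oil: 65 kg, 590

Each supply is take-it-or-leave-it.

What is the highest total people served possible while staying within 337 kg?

A density-first pass picks medical dressings + water purification tabs + school kits + solar lanterns + cooking oil — 2801 at 317 kg.
Dropping medical dressings and solar lanterns frees 90 kg; slotting in infant formula (107 kg) lifts the total to 2947 at 334 kg.

2947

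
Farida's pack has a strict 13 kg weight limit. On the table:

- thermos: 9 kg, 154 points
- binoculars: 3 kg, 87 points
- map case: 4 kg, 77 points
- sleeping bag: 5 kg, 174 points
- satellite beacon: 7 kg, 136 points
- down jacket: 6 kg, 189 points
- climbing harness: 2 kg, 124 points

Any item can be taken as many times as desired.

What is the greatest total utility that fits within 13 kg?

744

Ranking by ratio (utility/kg): climbing harness 62.00, sleeping bag 34.80, down jacket 31.50.
6×climbing harness uses 12 of the 13 kg and totals 744.
No other feasible combination exceeds 744.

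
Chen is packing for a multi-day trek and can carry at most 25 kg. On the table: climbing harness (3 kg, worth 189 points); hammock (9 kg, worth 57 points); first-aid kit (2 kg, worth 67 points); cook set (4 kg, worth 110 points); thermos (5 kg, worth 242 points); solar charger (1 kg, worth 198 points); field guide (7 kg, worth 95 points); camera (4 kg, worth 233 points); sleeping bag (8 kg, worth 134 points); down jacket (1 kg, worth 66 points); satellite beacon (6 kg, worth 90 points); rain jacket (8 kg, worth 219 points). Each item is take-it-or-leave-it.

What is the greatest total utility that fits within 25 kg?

By utility per kg: solar charger 198.00, down jacket 66.00, climbing harness 63.00 lead.
Taking the top-ratio items first gives climbing harness + first-aid kit + cook set + thermos + solar charger + camera + down jacket for 1105 (20 kg).
Replace cook set with rain jacket: the trade gains 109 net, giving 1214 at 24 kg.
The spare 1 kg is too small for any remaining item, and no exchange beats 1214.

1214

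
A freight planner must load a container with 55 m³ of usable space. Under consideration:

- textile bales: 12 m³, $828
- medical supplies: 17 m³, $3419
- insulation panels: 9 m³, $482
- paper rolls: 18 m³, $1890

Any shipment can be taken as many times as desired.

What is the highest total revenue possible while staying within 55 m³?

By revenue per m³: medical supplies 201.12, paper rolls 105.00, textile bales 69.00 lead.
Taking 3×medical supplies: 51 m³ used, 10257 in revenue.
No other feasible combination exceeds 10257.

10257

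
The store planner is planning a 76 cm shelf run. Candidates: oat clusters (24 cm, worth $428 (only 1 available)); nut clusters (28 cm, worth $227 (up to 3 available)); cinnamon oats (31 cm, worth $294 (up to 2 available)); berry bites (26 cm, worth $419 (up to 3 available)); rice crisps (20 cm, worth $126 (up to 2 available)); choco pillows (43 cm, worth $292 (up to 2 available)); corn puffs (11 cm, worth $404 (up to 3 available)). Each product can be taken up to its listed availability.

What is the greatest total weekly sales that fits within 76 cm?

Greedy by ratio would take oat clusters + 3×corn puffs: 57 cm used, total 1640.
Replace corn puffs with berry bites: the trade gains 15 net, giving 1655 at 72 cm.
The spare 4 cm is too small for any remaining product, and no exchange beats 1655.

1655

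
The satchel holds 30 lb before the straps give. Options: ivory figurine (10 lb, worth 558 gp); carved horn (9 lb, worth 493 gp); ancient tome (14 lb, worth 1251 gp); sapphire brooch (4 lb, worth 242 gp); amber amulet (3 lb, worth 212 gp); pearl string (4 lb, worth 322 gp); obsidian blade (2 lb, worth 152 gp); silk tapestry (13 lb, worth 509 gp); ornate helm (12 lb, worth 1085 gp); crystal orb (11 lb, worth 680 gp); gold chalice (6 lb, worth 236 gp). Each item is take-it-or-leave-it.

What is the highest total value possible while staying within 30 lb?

The ratio ordering already packs tightly: ancient tome + pearl string + ornate helm, 30 lb, 2658.

2658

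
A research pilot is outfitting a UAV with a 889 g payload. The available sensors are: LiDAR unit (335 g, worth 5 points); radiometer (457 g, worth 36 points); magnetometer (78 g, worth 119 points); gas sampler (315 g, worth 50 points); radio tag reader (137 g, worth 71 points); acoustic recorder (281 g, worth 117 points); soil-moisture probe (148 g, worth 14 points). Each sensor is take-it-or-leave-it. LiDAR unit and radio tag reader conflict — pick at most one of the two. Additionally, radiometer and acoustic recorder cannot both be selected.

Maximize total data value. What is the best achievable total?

357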